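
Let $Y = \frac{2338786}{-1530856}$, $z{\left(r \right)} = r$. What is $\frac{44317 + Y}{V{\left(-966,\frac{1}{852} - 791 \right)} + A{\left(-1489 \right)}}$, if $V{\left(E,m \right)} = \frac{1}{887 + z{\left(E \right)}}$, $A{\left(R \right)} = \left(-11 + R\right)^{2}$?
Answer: $\frac{2679703959357}{136054826234572} \approx 0.019696$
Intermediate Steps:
$Y = - \frac{1169393}{765428}$ ($Y = 2338786 \left(- \frac{1}{1530856}\right) = - \frac{1169393}{765428} \approx -1.5278$)
$V{\left(E,m \right)} = \frac{1}{887 + E}$
$\frac{44317 + Y}{V{\left(-966,\frac{1}{852} - 791 \right)} + A{\left(-1489 \right)}} = \frac{44317 - \frac{1169393}{765428}}{\frac{1}{887 - 966} + \left(-11 - 1489\right)^{2}} = \frac{33920303283}{765428 \left(\frac{1}{-79} + \left(-1500\right)^{2}\right)} = \frac{33920303283}{765428 \left(- \frac{1}{79} + 2250000\right)} = \frac{33920303283}{765428 \cdot \frac{177749999}{79}} = \frac{33920303283}{765428} \cdot \frac{79}{177749999} = \frac{2679703959357}{136054826234572}$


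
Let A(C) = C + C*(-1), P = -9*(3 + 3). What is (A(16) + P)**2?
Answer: 2916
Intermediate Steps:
P = -54 (P = -9*6 = -54)
A(C) = 0 (A(C) = C - C = 0)
(A(16) + P)**2 = (0 - 54)**2 = (-54)**2 = 2916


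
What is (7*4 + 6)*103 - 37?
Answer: 3465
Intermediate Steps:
(7*4 + 6)*103 - 37 = (28 + 6)*103 - 37 = 34*103 - 37 = 3502 - 37 = 3465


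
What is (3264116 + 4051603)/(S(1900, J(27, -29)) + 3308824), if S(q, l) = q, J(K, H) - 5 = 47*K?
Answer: 7315719/3310724 ≈ 2.2097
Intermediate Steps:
J(K, H) = 5 + 47*K
(3264116 + 4051603)/(S(1900, J(27, -29)) + 3308824) = (3264116 + 4051603)/(1900 + 3308824) = 7315719/3310724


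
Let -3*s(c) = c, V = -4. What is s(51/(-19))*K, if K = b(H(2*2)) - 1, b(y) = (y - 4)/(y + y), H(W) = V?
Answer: 0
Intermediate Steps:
s(c) = -c/3
H(W) = -4
b(y) = (-4 + y)/(2*y) (b(y) = (-4 + y)/((2*y)) = (-4 + y)*(1/(2*y)) = (-4 + y)/(2*y))
K = 0 (K = (½)*(-4 - 4)/(-4) - 1 = (½)*(-¼)*(-8) - 1 = 1 - 1 = 0)
s(51/(-19))*K = -17/(-19)*0 = -17*(-1)/19*0 = -⅓*(-51/19)*0 = (17/19)*0 = 0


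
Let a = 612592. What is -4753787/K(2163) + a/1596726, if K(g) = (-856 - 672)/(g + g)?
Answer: 8209120902433147/609949332 ≈ 1.3459e+7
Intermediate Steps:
K(g) = -764/g (K(g) = -1528*1/(2*g) = -764/g)
-4753787/K(2163) + a/1596726 = -4753787/((-764/2163)) + 612592/1596726 = -4753787/((-764*1/2163)) + 612592*(1/1596726) = -4753787/(-764/2163) + 306296/798363 = -4753787*(-2163/764) + 306296/798363 = 10282441281/764 + 306296/798363 = 8209120902433147/609949332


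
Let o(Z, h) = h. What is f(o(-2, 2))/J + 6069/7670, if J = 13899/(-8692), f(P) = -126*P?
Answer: 137273157/866710 ≈ 158.38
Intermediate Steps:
J = -339/212 (J = 13899*(-1/8692) = -339/212 ≈ -1.5991)
f(o(-2, 2))/J + 6069/7670 = (-126*2)/(-339/212) + 6069/7670 = -252*(-212/339) + 6069*(1/7670) = 17808/113 + 6069/7670 = 137273157/866710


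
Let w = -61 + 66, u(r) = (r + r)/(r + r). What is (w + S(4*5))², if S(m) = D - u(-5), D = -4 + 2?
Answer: 4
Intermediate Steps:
u(r) = 1 (u(r) = (2*r)/((2*r)) = (2*r)*(1/(2*r)) = 1)
D = -2
w = 5
S(m) = -3 (S(m) = -2 - 1*1 = -2 - 1 = -3)
(w + S(4*5))² = (5 - 3)² = 2² = 4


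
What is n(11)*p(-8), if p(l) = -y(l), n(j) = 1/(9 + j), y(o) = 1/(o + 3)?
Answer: 1/100 ≈ 0.010000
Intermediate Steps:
y(o) = 1/(3 + o)
p(l) = -1/(3 + l)
n(11)*p(-8) = (-1/(3 - 8))/(9 + 11) = (-1/(-5))/20 = (-1*(-1/5))/20 = (1/20)*(1/5) = 1/100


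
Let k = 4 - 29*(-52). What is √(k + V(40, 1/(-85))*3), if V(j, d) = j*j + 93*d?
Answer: √45580485/85 ≈ 79.427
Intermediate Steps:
V(j, d) = j² + 93*d
k = 1512 (k = 4 + 1508 = 1512)
√(k + V(40, 1/(-85))*3) = √(1512 + (40² + 93/(-85))*3) = √(1512 + (1600 + 93*(-1/85))*3) = √(1512 + (1600 - 93/85)*3) = √(1512 + (135907/85)*3) = √(1512 + 407721/85) = √(536241/85) = √45580485/85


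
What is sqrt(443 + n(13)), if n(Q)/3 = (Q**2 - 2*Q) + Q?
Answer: sqrt(911) ≈ 30.183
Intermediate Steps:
n(Q) = -3*Q + 3*Q**2 (n(Q) = 3*((Q**2 - 2*Q) + Q) = 3*(Q**2 - Q) = -3*Q + 3*Q**2)
sqrt(443 + n(13)) = sqrt(443 + 3*13*(-1 + 13)) = sqrt(443 + 3*13*12) = sqrt(443 + 468) = sqrt(911)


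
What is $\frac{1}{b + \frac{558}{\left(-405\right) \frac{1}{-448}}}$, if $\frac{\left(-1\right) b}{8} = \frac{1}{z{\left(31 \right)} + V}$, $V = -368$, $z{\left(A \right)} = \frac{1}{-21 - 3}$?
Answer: $\frac{397485}{245354048} \approx 0.00162$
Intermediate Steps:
$z{\left(A \right)} = - \frac{1}{24}$ ($z{\left(A \right)} = \frac{1}{-24} = - \frac{1}{24}$)
$b = \frac{192}{8833}$ ($b = - \frac{8}{- \frac{1}{24} - 368} = - \frac{8}{- \frac{8833}{24}} = \left(-8\right) \left(- \frac{24}{8833}\right) = \frac{192}{8833} \approx 0.021737$)
$\frac{1}{b + \frac{558}{\left(-405\right) \frac{1}{-448}}} = \frac{1}{\frac{192}{8833} + \frac{558}{\left(-405\right) \frac{1}{-448}}} = \frac{1}{\frac{192}{8833} + \frac{558}{\left(-405\right) \left(- \frac{1}{448}\right)}} = \frac{1}{\frac{192}{8833} + \frac{558}{\frac{405}{448}}} = \frac{1}{\frac{192}{8833} + 558 \cdot \frac{448}{405}} = \frac{1}{\frac{192}{8833} + \frac{27776}{45}} = \frac{1}{\frac{245354048}{397485}} = \frac{397485}{245354048}$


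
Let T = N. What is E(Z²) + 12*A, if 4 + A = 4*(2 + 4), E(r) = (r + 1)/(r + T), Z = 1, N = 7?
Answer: 961/4 ≈ 240.25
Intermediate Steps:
T = 7
E(r) = (1 + r)/(7 + r) (E(r) = (r + 1)/(r + 7) = (1 + r)/(7 + r))
A = 20 (A = -4 + 4*(2 + 4) = -4 + 4*6 = -4 + 24 = 20)
E(Z²) + 12*A = (1 + 1²)/(7 + 1²) + 12*20 = (1 + 1)/(7 + 1) + 240 = 2/8 + 240 = (⅛)*2 + 240 = ¼ + 240 = 961/4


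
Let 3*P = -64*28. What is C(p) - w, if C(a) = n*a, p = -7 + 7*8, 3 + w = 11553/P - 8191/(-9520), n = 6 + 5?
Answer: 12196057/21760 ≈ 560.48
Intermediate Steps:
P = -1792/3 (P = (-64*28)/3 = (⅓)*(-1792) = -1792/3 ≈ -597.33)
n = 11
w = -467417/21760 (w = -3 + (11553/(-1792/3) - 8191/(-9520)) = -3 + (11553*(-3/1792) - 8191*(-1/9520)) = -3 + (-34659/1792 + 8191/9520) = -3 - 402137/21760 = -467417/21760 ≈ -21.481)
p = 49 (p = -7 + 56 = 49)
C(a) = 11*a
C(p) - w = 11*49 - 1*(-467417/21760) = 539 + 467417/21760 = 12196057/21760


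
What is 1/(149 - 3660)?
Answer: -1/3511 ≈ -0.00028482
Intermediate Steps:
1/(149 - 3660) = 1/(-3511) = -1/3511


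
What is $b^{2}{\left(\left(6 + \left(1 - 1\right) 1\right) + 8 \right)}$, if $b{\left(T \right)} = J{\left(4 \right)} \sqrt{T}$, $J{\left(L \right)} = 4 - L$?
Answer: $0$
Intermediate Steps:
$b{\left(T \right)} = 0$ ($b{\left(T \right)} = \left(4 - 4\right) \sqrt{T} = 0 \sqrt{T} = 0$)
$b^{2}{\left(\left(6 + \left(1 - 1\right) 1\right) + 8 \right)} = 0^{2} = 0$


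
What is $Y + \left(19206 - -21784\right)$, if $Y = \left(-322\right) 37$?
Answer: $29076$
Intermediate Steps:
$Y = -11914$
$Y + \left(19206 - -21784\right) = -11914 + \left(19206 - -21784\right) = -11914 + \left(19206 + 21784\right) = -11914 + 40990 = 29076$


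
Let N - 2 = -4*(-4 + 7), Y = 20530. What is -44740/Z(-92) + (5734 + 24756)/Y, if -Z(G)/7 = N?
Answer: -9163779/14371 ≈ -637.66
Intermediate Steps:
N = -10 (N = 2 - 4*(-4 + 7) = 2 - 4*3 = 2 - 12 = -10)
Z(G) = 70 (Z(G) = -7*(-10) = 70)
-44740/Z(-92) + (5734 + 24756)/Y = -44740/70 + (5734 + 24756)/20530 = -44740*1/70 + 30490*(1/20530) = -4474/7 + 3049/2053 = -9163779/14371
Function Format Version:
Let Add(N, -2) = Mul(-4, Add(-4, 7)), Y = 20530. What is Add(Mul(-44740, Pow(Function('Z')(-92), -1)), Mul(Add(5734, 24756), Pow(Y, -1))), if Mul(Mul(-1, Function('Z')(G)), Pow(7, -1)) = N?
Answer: Rational(-9163779, 14371) ≈ -637.66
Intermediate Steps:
N = -10 (N = Add(2, Mul(-4, Add(-4, 7))) = Add(2, Mul(-4, 3)) = Add(2, -12) = -10)
Function('Z')(G) = 70 (Function('Z')(G) = Mul(-7, -10) = 70)
Add(Mul(-44740, Pow(Function('Z')(-92), -1)), Mul(Add(5734, 24756), Pow(Y, -1))) = Add(Mul(-44740, Pow(70, -1)), Mul(Add(5734, 24756), Pow(20530, -1))) = Add(Mul(-44740, Rational(1, 70)), Mul(30490, Rational(1, 20530))) = Add(Rational(-4474, 7), Rational(3049, 2053)) = Rational(-9163779, 14371)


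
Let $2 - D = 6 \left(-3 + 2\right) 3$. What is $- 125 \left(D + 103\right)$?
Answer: $-15375$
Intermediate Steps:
$D = 20$ ($D = 2 - 6 \left(-3 + 2\right) 3 = 2 - 6 \left(-1\right) 3 = 2 - \left(-6\right) 3 = 2 - -18 = 2 + 18 = 20$)
$- 125 \left(D + 103\right) = - 125 \left(20 + 103\right) = \left(-125\right) 123 = -15375$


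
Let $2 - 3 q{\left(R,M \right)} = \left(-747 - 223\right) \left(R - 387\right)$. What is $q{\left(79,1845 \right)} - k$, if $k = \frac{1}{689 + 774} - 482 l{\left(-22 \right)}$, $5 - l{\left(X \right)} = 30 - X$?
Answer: $- \frac{178837121}{1463} \approx -1.2224 \cdot 10^{5}$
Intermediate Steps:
$l{\left(X \right)} = -25 + X$ ($l{\left(X \right)} = 5 - \left(30 - X\right) = 5 + \left(-30 + X\right) = -25 + X$)
$q{\left(R,M \right)} = - \frac{375388}{3} + \frac{970 R}{3}$ ($q{\left(R,M \right)} = \frac{2}{3} - \frac{\left(-747 - 223\right) \left(R - 387\right)}{3} = \frac{2}{3} - \frac{\left(-970\right) \left(-387 + R\right)}{3} = \frac{2}{3} - \frac{375390 - 970 R}{3} = \frac{2}{3} + \left(-125130 + \frac{970 R}{3}\right) = - \frac{375388}{3} + \frac{970 R}{3}$)
$k = \frac{33142803}{1463}$ ($k = \frac{1}{689 + 774} - 482 \left(-25 - 22\right) = \frac{1}{1463} - -22654 = \frac{1}{1463} + 22654 = \frac{33142803}{1463} \approx 22654.0$)
$q{\left(79,1845 \right)} - k = \left(- \frac{375388}{3} + \frac{970}{3} \cdot 79\right) - \frac{33142803}{1463} = \left(- \frac{375388}{3} + \frac{76630}{3}\right) - \frac{33142803}{1463} = -99586 - \frac{33142803}{1463} = - \frac{178837121}{1463}$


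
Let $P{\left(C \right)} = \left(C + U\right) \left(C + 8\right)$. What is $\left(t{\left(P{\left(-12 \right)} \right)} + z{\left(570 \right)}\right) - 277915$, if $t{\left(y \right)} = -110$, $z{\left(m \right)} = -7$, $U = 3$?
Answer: $-278032$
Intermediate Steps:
$P{\left(C \right)} = \left(3 + C\right) \left(8 + C\right)$ ($P{\left(C \right)} = \left(C + 3\right) \left(C + 8\right) = \left(3 + C\right) \left(8 + C\right)$)
$\left(t{\left(P{\left(-12 \right)} \right)} + z{\left(570 \right)}\right) - 277915 = \left(-110 - 7\right) - 277915 = -117 - 277915 = -278032$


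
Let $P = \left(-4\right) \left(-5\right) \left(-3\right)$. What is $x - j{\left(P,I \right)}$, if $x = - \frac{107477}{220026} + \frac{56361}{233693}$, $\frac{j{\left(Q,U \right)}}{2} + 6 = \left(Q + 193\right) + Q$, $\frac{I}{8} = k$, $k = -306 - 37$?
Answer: $- \frac{6902799563587}{51418536018} \approx -134.25$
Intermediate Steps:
$k = -343$ ($k = -306 - 37 = -343$)
$P = -60$ ($P = 20 \left(-3\right) = -60$)
$I = -2744$ ($I = 8 \left(-343\right) = -2744$)
$j{\left(Q,U \right)} = 374 + 4 Q$ ($j{\left(Q,U \right)} = -12 + 2 \left(\left(Q + 193\right) + Q\right) = -12 + 2 \left(\left(193 + Q\right) + Q\right) = -12 + 2 \left(193 + 2 Q\right) = -12 + \left(386 + 4 Q\right) = 374 + 4 Q$)
$x = - \frac{12715737175}{51418536018}$ ($x = \left(-107477\right) \frac{1}{220026} + 56361 \cdot \frac{1}{233693} = - \frac{107477}{220026} + \frac{56361}{233693} = - \frac{12715737175}{51418536018} \approx -0.2473$)
$x - j{\left(P,I \right)} = - \frac{12715737175}{51418536018} - \left(374 + 4 \left(-60\right)\right) = - \frac{12715737175}{51418536018} - \left(374 - 240\right) = - \frac{12715737175}{51418536018} - 134 = - \frac{6902799563587}{51418536018}$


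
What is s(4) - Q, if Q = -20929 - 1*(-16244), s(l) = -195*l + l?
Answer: 3909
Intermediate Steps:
s(l) = -194*l
Q = -4685 (Q = -20929 + 16244 = -4685)
s(4) - Q = -194*4 - 1*(-4685) = -776 + 4685 = 3909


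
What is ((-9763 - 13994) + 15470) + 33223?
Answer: 24936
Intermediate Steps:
((-9763 - 13994) + 15470) + 33223 = (-23757 + 15470) + 33223 = -8287 + 33223 = 24936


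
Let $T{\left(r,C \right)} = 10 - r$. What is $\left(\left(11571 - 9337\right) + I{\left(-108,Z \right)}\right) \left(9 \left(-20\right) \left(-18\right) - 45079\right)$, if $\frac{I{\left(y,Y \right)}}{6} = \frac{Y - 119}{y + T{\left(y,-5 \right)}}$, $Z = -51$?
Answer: $-89200748$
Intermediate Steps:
$I{\left(y,Y \right)} = - \frac{357}{5} + \frac{3 Y}{5}$ ($I{\left(y,Y \right)} = 6 \frac{Y - 119}{y - \left(-10 + y\right)} = 6 \frac{-119 + Y}{10} = 6 \left(-119 + Y\right) \frac{1}{10} = 6 \left(- \frac{119}{10} + \frac{Y}{10}\right) = - \frac{357}{5} + \frac{3 Y}{5}$)
$\left(\left(11571 - 9337\right) + I{\left(-108,Z \right)}\right) \left(9 \left(-20\right) \left(-18\right) - 45079\right) = \left(\left(11571 - 9337\right) + \left(- \frac{357}{5} + \frac{3}{5} \left(-51\right)\right)\right) \left(9 \left(-20\right) \left(-18\right) - 45079\right) = \left(\left(11571 - 9337\right) - 102\right) \left(\left(-180\right) \left(-18\right) - 45079\right) = \left(2234 - 102\right) \left(3240 - 45079\right) = 2132 \left(-41839\right) = -89200748$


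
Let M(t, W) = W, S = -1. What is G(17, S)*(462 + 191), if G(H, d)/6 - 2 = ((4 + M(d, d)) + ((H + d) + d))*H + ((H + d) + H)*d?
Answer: 1077450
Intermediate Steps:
G(H, d) = 12 + 6*H*(4 + H + 3*d) + 6*d*(d + 2*H) (G(H, d) = 12 + 6*(((4 + d) + ((H + d) + d))*H + ((H + d) + H)*d) = 12 + 6*(((4 + d) + (H + 2*d))*H + (d + 2*H)*d) = 12 + 6*((4 + H + 3*d)*H + d*(d + 2*H)) = 12 + 6*(H*(4 + H + 3*d) + d*(d + 2*H)) = 12 + (6*H*(4 + H + 3*d) + 6*d*(d + 2*H)) = 12 + 6*H*(4 + H + 3*d) + 6*d*(d + 2*H))
G(17, S)*(462 + 191) = (12 + 6*17² + 6*(-1)² + 24*17 + 30*17*(-1))*(462 + 191) = (12 + 6*289 + 6*1 + 408 - 510)*653 = (12 + 1734 + 6 + 408 - 510)*653 = 1650*653 = 1077450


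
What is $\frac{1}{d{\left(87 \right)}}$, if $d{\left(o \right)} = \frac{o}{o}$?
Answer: $1$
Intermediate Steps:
$d{\left(o \right)} = 1$
$\frac{1}{d{\left(87 \right)}} = 1^{-1} = 1$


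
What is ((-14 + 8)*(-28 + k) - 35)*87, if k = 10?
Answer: 6351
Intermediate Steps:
((-14 + 8)*(-28 + k) - 35)*87 = ((-14 + 8)*(-28 + 10) - 35)*87 = (-6*(-18) - 35)*87 = (108 - 35)*87 = 73*87 = 6351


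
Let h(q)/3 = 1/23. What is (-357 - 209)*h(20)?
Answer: -1698/23 ≈ -73.826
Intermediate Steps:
h(q) = 3/23
(-357 - 209)*h(20) = (-357 - 209)*(3/23) = -566*3/23 = -1698/23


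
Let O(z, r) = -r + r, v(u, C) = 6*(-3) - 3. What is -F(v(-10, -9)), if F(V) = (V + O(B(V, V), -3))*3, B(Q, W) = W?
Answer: 63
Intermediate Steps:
v(u, C) = -21 (v(u, C) = -18 - 3 = -21)
O(z, r) = 0
F(V) = 3*V (F(V) = (V + 0)*3 = V*3 = 3*V)
-F(v(-10, -9)) = -3*(-21) = -1*(-63) = 63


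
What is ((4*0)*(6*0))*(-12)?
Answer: 0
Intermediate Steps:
((4*0)*(6*0))*(-12) = (0*0)*(-12) = 0*(-12) = 0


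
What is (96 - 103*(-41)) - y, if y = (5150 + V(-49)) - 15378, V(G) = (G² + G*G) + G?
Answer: 9794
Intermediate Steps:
V(G) = G + 2*G² (V(G) = (G² + G²) + G = 2*G² + G = G + 2*G²)
y = -5475 (y = (5150 - 49*(1 + 2*(-49))) - 15378 = (5150 - 49*(1 - 98)) - 15378 = (5150 - 49*(-97)) - 15378 = (5150 + 4753) - 15378 = 9903 - 15378 = -5475)
(96 - 103*(-41)) - y = (96 - 103*(-41)) - 1*(-5475) = (96 + 4223) + 5475 = 4319 + 5475 = 9794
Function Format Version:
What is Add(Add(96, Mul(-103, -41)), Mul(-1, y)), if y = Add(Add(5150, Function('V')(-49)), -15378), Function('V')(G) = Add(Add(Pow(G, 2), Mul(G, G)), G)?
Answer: 9794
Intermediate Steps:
Function('V')(G) = Add(G, Mul(2, Pow(G, 2))) (Function('V')(G) = Add(Add(Pow(G, 2), Pow(G, 2)), G) = Add(Mul(2, Pow(G, 2)), G) = Add(G, Mul(2, Pow(G, 2))))
y = -5475 (y = Add(Add(5150, Mul(-49, Add(1, Mul(2, -49)))), -15378) = Add(Add(5150, Mul(-49, Add(1, -98))), -15378) = Add(Add(5150, Mul(-49, -97)), -15378) = Add(Add(5150, 4753), -15378) = Add(9903, -15378) = -5475)
Add(Add(96, Mul(-103, -41)), Mul(-1, y)) = Add(Add(96, Mul(-103, -41)), Mul(-1, -5475)) = Add(Add(96, 4223), 5475) = Add(4319, 5475) = 9794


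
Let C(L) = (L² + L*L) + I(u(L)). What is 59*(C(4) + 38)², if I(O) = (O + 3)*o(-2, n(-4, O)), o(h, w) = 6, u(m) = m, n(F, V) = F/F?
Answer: 740096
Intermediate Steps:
n(F, V) = 1
I(O) = 18 + 6*O (I(O) = (O + 3)*6 = (3 + O)*6 = 18 + 6*O)
C(L) = 18 + 2*L² + 6*L (C(L) = (L² + L*L) + (18 + 6*L) = (L² + L²) + (18 + 6*L) = 2*L² + (18 + 6*L) = 18 + 2*L² + 6*L)
59*(C(4) + 38)² = 59*((18 + 2*4² + 6*4) + 38)² = 59*((18 + 2*16 + 24) + 38)² = 59*((18 + 32 + 24) + 38)² = 59*(74 + 38)² = 59*112² = 59*12544 = 740096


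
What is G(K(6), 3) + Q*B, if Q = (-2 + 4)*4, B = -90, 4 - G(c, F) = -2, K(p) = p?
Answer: -714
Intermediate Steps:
G(c, F) = 6 (G(c, F) = 4 - 1*(-2) = 4 + 2 = 6)
Q = 8 (Q = 2*4 = 8)
G(K(6), 3) + Q*B = 6 + 8*(-90) = 6 - 720 = -714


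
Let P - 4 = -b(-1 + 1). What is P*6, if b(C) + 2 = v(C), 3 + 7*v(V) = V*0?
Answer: 270/7 ≈ 38.571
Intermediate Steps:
v(V) = -3/7 (v(V) = -3/7 + (V*0)/7 = -3/7 + (1/7)*0 = -3/7 + 0 = -3/7)
b(C) = -17/7 (b(C) = -2 - 3/7 = -17/7)
P = 45/7 (P = 4 - 1*(-17/7) = 4 + 17/7 = 45/7 ≈ 6.4286)
P*6 = (45/7)*6 = 270/7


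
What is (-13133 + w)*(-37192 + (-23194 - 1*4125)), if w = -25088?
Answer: 2465674931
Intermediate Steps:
(-13133 + w)*(-37192 + (-23194 - 1*4125)) = (-13133 - 25088)*(-37192 + (-23194 - 1*4125)) = -38221*(-37192 + (-23194 - 4125)) = -38221*(-37192 - 27319) = -38221*(-64511) = 2465674931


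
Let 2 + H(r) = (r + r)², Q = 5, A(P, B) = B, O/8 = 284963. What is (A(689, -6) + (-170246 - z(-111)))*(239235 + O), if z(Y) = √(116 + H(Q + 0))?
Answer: -428854402628 - 2518939*√214 ≈ -4.2889e+11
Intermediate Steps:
O = 2279704 (O = 8*284963 = 2279704)
H(r) = -2 + 4*r² (H(r) = -2 + (r + r)² = -2 + (2*r)² = -2 + 4*r²)
z(Y) = √214 (z(Y) = √(116 + (-2 + 4*(5 + 0)²)) = √(116 + (-2 + 4*5²)) = √(116 + (-2 + 4*25)) = √(116 + (-2 + 100)) = √(116 + 98) = √214)
(A(689, -6) + (-170246 - z(-111)))*(239235 + O) = (-6 + (-170246 - √214))*(239235 + 2279704) = (-170252 - √214)*2518939 = -428854402628 - 2518939*√214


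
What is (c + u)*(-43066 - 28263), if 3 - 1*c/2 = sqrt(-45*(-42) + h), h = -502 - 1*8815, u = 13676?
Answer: -975923378 + 142658*I*sqrt(7427) ≈ -9.7592e+8 + 1.2294e+7*I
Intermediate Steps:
h = -9317 (h = -502 - 8815 = -9317)
c = 6 - 2*I*sqrt(7427) (c = 6 - 2*sqrt(-45*(-42) - 9317) = 6 - 2*sqrt(1890 - 9317) = 6 - 2*I*sqrt(7427) ≈ 6.0 - 172.36*I)
(c + u)*(-43066 - 28263) = ((6 - 2*I*sqrt(7427)) + 13676)*(-43066 - 28263) = (13682 - 2*I*sqrt(7427))*(-71329) = -975923378 + 142658*I*sqrt(7427)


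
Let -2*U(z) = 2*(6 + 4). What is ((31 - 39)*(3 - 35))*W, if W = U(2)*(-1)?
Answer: 2560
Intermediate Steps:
U(z) = -10 (U(z) = -(6 + 4) = -10)
W = 10 (W = -10*(-1) = 10)
((31 - 39)*(3 - 35))*W = ((31 - 39)*(3 - 35))*10 = -8*(-32)*10 = 256*10 = 2560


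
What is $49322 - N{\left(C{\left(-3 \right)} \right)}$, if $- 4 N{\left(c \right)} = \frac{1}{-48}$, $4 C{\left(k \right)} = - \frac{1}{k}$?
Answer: $\frac{9469823}{192} \approx 49322.0$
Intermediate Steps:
$C{\left(k \right)} = - \frac{1}{4 k}$ ($C{\left(k \right)} = \frac{\left(-1\right) \frac{1}{k}}{4} = - \frac{1}{4 k}$)
$N{\left(c \right)} = \frac{1}{192}$ ($N{\left(c \right)} = - \frac{1}{4 \left(-48\right)} = \left(- \frac{1}{4}\right) \left(- \frac{1}{48}\right) = \frac{1}{192}$)
$49322 - N{\left(C{\left(-3 \right)} \right)} = 49322 - \frac{1}{192} = \frac{9469823}{192}$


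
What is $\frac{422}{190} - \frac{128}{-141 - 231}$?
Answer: $\frac{22663}{8835} \approx 2.5651$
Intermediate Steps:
$\frac{422}{190} - \frac{128}{-141 - 231} = 422 \cdot \frac{1}{190} - \frac{128}{-372} = \frac{211}{95} - - \frac{32}{93} = \frac{211}{95} + \frac{32}{93} = \frac{22663}{8835}$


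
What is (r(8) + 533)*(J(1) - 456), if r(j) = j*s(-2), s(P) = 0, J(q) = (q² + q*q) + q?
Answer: -241449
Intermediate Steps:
J(q) = q + 2*q² (J(q) = (q² + q²) + q = 2*q² + q = q + 2*q²)
r(j) = 0 (r(j) = j*0 = 0)
(r(8) + 533)*(J(1) - 456) = (0 + 533)*(1*(1 + 2*1) - 456) = 533*(1*(1 + 2) - 456) = 533*(1*3 - 456) = 533*(3 - 456) = 533*(-453) = -241449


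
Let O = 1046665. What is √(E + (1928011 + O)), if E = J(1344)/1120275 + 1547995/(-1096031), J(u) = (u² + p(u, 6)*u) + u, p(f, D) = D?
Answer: √19932058187420668859556154311/81857075235 ≈ 1724.7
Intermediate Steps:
J(u) = u² + 7*u (J(u) = (u² + 6*u) + u = u² + 7*u)
E = 85310537813/409285376175 (E = (1344*(7 + 1344))/1120275 + 1547995/(-1096031) = (1344*1351)*(1/1120275) + 1547995*(-1/1096031) = 1815744*(1/1120275) - 1547995/1096031 = 605248/373425 - 1547995/1096031 = 85310537813/409285376175 ≈ 0.20844)
√(E + (1928011 + O)) = √(85310537813/409285376175 + (1928011 + 1046665)) = √(85310537813/409285376175 + 2974676) = √(1217491470969282113/409285376175) = √19932058187420668859556154311/81857075235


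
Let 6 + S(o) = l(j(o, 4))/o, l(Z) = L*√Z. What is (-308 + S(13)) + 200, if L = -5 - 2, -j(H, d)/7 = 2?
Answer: -114 - 7*I*√14/13 ≈ -114.0 - 2.0147*I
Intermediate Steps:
j(H, d) = -14 (j(H, d) = -7*2 = -14)
L = -7
l(Z) = -7*√Z
S(o) = -6 - 7*I*√14/o (S(o) = -6 + (-7*I*√14)/o = -6 - 7*I*√14/o)
(-308 + S(13)) + 200 = (-308 + (-6 - 7*I*√14/13)) + 200 = (-314 - 7*I*√14/13) + 200 = -114 - 7*I*√14/13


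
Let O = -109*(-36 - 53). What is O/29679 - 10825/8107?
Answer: -242629168/240607653 ≈ -1.0084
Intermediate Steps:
O = 9701 (O = -109*(-89) = 9701)
O/29679 - 10825/8107 = 9701/29679 - 10825/8107 = -242629168/240607653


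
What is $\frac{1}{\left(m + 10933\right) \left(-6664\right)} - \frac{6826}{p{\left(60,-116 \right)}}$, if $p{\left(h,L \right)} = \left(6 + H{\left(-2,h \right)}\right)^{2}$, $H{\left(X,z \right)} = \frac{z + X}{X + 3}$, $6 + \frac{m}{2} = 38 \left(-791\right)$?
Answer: $- \frac{139862811399}{83925882880} \approx -1.6665$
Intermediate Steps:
$m = -60128$ ($m = -12 + 2 \cdot 38 \left(-791\right) = -12 + 2 \left(-30058\right) = -12 - 60116 = -60128$)
$H{\left(X,z \right)} = \frac{X + z}{3 + X}$
$p{\left(h,L \right)} = \left(4 + h\right)^{2}$ ($p{\left(h,L \right)} = \left(6 + \frac{-2 + h}{3 - 2}\right)^{2} = \left(6 + \frac{-2 + h}{1}\right)^{2} = \left(6 + 1 \left(-2 + h\right)\right)^{2} = \left(6 + \left(-2 + h\right)\right)^{2} = \left(4 + h\right)^{2}$)
$\frac{1}{\left(m + 10933\right) \left(-6664\right)} - \frac{6826}{p{\left(60,-116 \right)}} = \frac{1}{\left(-60128 + 10933\right) \left(-6664\right)} - \frac{6826}{\left(4 + 60\right)^{2}} = \frac{1}{-49195} \left(- \frac{1}{6664}\right) - \frac{6826}{64^{2}} = \left(- \frac{1}{49195}\right) \left(- \frac{1}{6664}\right) - \frac{6826}{4096} = \frac{1}{327835480} - \frac{3413}{2048} = - \frac{139862811399}{83925882880}$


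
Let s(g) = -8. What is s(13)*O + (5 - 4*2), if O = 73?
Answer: -587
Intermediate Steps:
s(13)*O + (5 - 4*2) = -8*73 + (5 - 4*2) = -584 + (5 - 8) = -584 - 3 = -587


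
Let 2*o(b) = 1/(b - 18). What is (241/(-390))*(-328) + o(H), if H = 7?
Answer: 869333/4290 ≈ 202.64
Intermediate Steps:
o(b) = 1/(2*(-18 + b)) (o(b) = 1/(2*(b - 18)) = 1/(2*(-18 + b)))
(241/(-390))*(-328) + o(H) = (241/(-390))*(-328) + 1/(2*(-18 + 7)) = (241*(-1/390))*(-328) + (½)/(-11) = -241/390*(-328) + (½)*(-1/11) = 39524/195 - 1/22 = 869333/4290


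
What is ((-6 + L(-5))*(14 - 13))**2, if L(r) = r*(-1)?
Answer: 1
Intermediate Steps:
L(r) = -r
((-6 + L(-5))*(14 - 13))**2 = ((-6 - 1*(-5))*(14 - 13))**2 = ((-6 + 5)*1)**2 = (-1*1)**2 = (-1)**2 = 1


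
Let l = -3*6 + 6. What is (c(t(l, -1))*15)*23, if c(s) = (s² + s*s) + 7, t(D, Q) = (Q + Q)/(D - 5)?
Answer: 700695/289 ≈ 2424.6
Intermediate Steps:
l = -12 (l = -18 + 6 = -12)
t(D, Q) = 2*Q/(-5 + D) (t(D, Q) = (2*Q)/(-5 + D) = 2*Q/(-5 + D))
c(s) = 7 + 2*s² (c(s) = (s² + s²) + 7 = 2*s² + 7 = 7 + 2*s²)
(c(t(l, -1))*15)*23 = ((7 + 2*(2*(-1)/(-5 - 12))²)*15)*23 = ((7 + 2*(2*(-1)/(-17))²)*15)*23 = ((7 + 2*(2*(-1)*(-1/17))²)*15)*23 = ((7 + 2*(2/17)²)*15)*23 = ((7 + 2*(4/289))*15)*23 = ((7 + 8/289)*15)*23 = ((2031/289)*15)*23 = (30465/289)*23 = 700695/289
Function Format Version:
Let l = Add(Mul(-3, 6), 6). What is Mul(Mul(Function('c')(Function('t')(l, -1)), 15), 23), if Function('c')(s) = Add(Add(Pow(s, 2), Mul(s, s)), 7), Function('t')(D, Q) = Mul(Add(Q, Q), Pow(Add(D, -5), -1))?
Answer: Rational(700695, 289) ≈ 2424.6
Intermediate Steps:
l = -12 (l = Add(-18, 6) = -12)
Function('t')(D, Q) = Mul(2, Q, Pow(Add(-5, D), -1)) (Function('t')(D, Q) = Mul(Mul(2, Q), Pow(Add(-5, D), -1)) = Mul(2, Q, Pow(Add(-5, D), -1)))
Function('c')(s) = Add(7, Mul(2, Pow(s, 2))) (Function('c')(s) = Add(Add(Pow(s, 2), Pow(s, 2)), 7) = Add(Mul(2, Pow(s, 2)), 7) = Add(7, Mul(2, Pow(s, 2))))
Mul(Mul(Function('c')(Function('t')(l, -1)), 15), 23) = Mul(Mul(Add(7, Mul(2, Pow(Mul(2, -1, Pow(Add(-5, -12), -1)), 2))), 15), 23) = Mul(Mul(Add(7, Mul(2, Pow(Mul(2, -1, Pow(-17, -1)), 2))), 15), 23) = Mul(Mul(Add(7, Mul(2, Pow(Mul(2, -1, Rational(-1, 17)), 2))), 15), 23) = Mul(Mul(Add(7, Mul(2, Pow(Rational(2, 17), 2))), 15), 23) = Mul(Mul(Add(7, Mul(2, Rational(4, 289))), 15), 23) = Mul(Mul(Add(7, Rational(8, 289)), 15), 23) = Mul(Mul(Rational(2031, 289), 15), 23) = Mul(Rational(30465, 289), 23) = Rational(700695, 289)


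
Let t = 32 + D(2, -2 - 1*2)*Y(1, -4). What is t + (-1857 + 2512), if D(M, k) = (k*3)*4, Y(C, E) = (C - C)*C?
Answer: 687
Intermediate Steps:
Y(C, E) = 0 (Y(C, E) = 0*C = 0)
D(M, k) = 12*k (D(M, k) = (3*k)*4 = 12*k)
t = 32 (t = 32 + (12*(-2 - 1*2))*0 = 32 + (12*(-2 - 2))*0 = 32 + (12*(-4))*0 = 32 - 48*0 = 32 + 0 = 32)
t + (-1857 + 2512) = 32 + (-1857 + 2512) = 32 + 655 = 687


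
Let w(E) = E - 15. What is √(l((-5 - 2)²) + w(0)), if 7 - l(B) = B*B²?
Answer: 3*I*√13073 ≈ 343.01*I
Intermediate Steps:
w(E) = -15 + E
l(B) = 7 - B³ (l(B) = 7 - B*B² = 7 - B³)
√(l((-5 - 2)²) + w(0)) = √((7 - ((-5 - 2)²)³) + (-15 + 0)) = √((7 - ((-7)²)³) - 15) = √((7 - 1*49³) - 15) = √((7 - 1*117649) - 15) = √((7 - 117649) - 15) = √(-117642 - 15) = √(-117657) = 3*I*√13073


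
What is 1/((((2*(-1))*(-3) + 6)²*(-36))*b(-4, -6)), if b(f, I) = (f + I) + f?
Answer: 1/72576 ≈ 1.3779e-5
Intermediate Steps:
b(f, I) = I + 2*f (b(f, I) = (I + f) + f = I + 2*f)
1/((((2*(-1))*(-3) + 6)²*(-36))*b(-4, -6)) = 1/((((2*(-1))*(-3) + 6)²*(-36))*(-6 + 2*(-4))) = 1/(((-2*(-3) + 6)²*(-36))*(-6 - 8)) = 1/(((6 + 6)²*(-36))*(-14)) = 1/((12²*(-36))*(-14)) = 1/((144*(-36))*(-14)) = 1/(-5184*(-14)) = 1/72576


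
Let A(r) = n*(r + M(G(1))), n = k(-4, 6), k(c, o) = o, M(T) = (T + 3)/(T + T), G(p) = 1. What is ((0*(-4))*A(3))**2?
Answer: 0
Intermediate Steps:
M(T) = (3 + T)/(2*T) (M(T) = (3 + T)/((2*T)) = (3 + T)*(1/(2*T)) = (3 + T)/(2*T))
n = 6
A(r) = 12 + 6*r (A(r) = 6*(r + (1/2)*(3 + 1)/1) = 6*(r + (1/2)*1*4) = 6*(r + 2) = 6*(2 + r) = 12 + 6*r)
((0*(-4))*A(3))**2 = ((0*(-4))*(12 + 6*3))**2 = (0*(12 + 18))**2 = (0*30)**2 = 0**2 = 0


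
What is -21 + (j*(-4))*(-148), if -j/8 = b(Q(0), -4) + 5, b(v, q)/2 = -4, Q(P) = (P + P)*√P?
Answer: 14187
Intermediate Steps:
Q(P) = 2*P^(3/2) (Q(P) = (2*P)*√P = 2*P^(3/2))
b(v, q) = -8 (b(v, q) = 2*(-4) = -8)
j = 24 (j = -8*(-8 + 5) = -8*(-3) = 24)
-21 + (j*(-4))*(-148) = -21 + (24*(-4))*(-148) = -21 - 96*(-148) = -21 + 14208 = 14187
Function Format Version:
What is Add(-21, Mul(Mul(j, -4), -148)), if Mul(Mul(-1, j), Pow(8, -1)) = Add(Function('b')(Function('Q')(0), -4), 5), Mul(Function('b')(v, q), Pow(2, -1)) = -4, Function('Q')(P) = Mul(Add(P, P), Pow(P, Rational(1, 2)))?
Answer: 14187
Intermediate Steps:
Function('Q')(P) = Mul(2, Pow(P, Rational(3, 2))) (Function('Q')(P) = Mul(Mul(2, P), Pow(P, Rational(1, 2))) = Mul(2, Pow(P, Rational(3, 2))))
Function('b')(v, q) = -8 (Function('b')(v, q) = Mul(2, -4) = -8)
j = 24 (j = Mul(-8, Add(-8, 5)) = Mul(-8, -3) = 24)
Add(-21, Mul(Mul(j, -4), -148)) = Add(-21, Mul(Mul(24, -4), -148)) = Add(-21, Mul(-96, -148)) = Add(-21, 14208) = 14187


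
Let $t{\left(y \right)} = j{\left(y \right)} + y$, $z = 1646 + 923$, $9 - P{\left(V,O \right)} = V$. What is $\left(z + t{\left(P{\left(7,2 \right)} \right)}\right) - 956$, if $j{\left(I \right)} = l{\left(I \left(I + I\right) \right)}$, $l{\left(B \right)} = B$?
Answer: $1623$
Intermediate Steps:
$P{\left(V,O \right)} = 9 - V$
$z = 2569$
$j{\left(I \right)} = 2 I^{2}$ ($j{\left(I \right)} = I \left(I + I\right) = I 2 I = 2 I^{2}$)
$t{\left(y \right)} = y + 2 y^{2}$ ($t{\left(y \right)} = 2 y^{2} + y = y + 2 y^{2}$)
$\left(z + t{\left(P{\left(7,2 \right)} \right)}\right) - 956 = \left(2569 + \left(9 - 7\right) \left(1 + 2 \left(9 - 7\right)\right)\right) - 956 = \left(2569 + 2 \left(1 + 2 \cdot 2\right)\right) - 956 = \left(2569 + 2 \left(1 + 4\right)\right) - 956 = \left(2569 + 2 \cdot 5\right) - 956 = \left(2569 + 10\right) - 956 = 2579 - 956 = 1623$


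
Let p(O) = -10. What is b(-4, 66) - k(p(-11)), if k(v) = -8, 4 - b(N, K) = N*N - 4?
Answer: 0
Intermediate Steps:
b(N, K) = 8 - N**2 (b(N, K) = 4 - (N*N - 4) = 4 - (N**2 - 4) = 4 - (-4 + N**2) = 4 + (4 - N**2) = 8 - N**2)
b(-4, 66) - k(p(-11)) = (8 - 1*(-4)**2) - 1*(-8) = (8 - 1*16) + 8 = (8 - 16) + 8 = -8 + 8 = 0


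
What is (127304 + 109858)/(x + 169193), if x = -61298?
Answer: 79054/35965 ≈ 2.1981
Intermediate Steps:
(127304 + 109858)/(x + 169193) = (127304 + 109858)/(-61298 + 169193) = 237162/107895 = 237162*(1/107895) = 79054/35965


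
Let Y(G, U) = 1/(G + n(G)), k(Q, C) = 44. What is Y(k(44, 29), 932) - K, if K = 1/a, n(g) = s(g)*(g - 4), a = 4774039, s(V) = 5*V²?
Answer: 4386795/1848717958516 ≈ 2.3729e-6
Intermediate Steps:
n(g) = 5*g²*(-4 + g) (n(g) = (5*g²)*(g - 4) = (5*g²)*(-4 + g) = 5*g²*(-4 + g))
Y(G, U) = 1/(G + 5*G²*(-4 + G))
K = 1/4774039 ≈ 2.0947e-7
Y(k(44, 29), 932) - K = 1/(44*(1 + 5*44*(-4 + 44))) - 1*1/4774039 = 1/(44*(1 + 5*44*40)) - 1/4774039 = 1/(44*(1 + 8800)) - 1/4774039 = (1/44)/8801 - 1/4774039 = (1/44)*(1/8801) - 1/4774039 = 1/387244 - 1/4774039 = 4386795/1848717958516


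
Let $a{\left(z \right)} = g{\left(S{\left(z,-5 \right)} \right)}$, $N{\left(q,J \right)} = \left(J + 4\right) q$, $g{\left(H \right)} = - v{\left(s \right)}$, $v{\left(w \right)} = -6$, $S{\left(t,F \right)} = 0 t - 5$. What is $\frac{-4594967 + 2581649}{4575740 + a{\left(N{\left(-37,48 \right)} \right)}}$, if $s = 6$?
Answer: $- \frac{1006659}{2287873} \approx -0.44$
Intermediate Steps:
$S{\left(t,F \right)} = -5$ ($S{\left(t,F \right)} = 0 - 5 = -5$)
$g{\left(H \right)} = 6$ ($g{\left(H \right)} = \left(-1\right) \left(-6\right) = 6$)
$N{\left(q,J \right)} = q \left(4 + J\right)$ ($N{\left(q,J \right)} = \left(4 + J\right) q = q \left(4 + J\right)$)
$a{\left(z \right)} = 6$
$\frac{-4594967 + 2581649}{4575740 + a{\left(N{\left(-37,48 \right)} \right)}} = \frac{-4594967 + 2581649}{4575740 + 6} = - \frac{2013318}{4575746} = \left(-2013318\right) \frac{1}{4575746} = - \frac{1006659}{2287873}$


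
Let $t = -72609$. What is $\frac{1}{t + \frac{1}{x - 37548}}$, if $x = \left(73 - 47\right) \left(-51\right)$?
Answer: $- \frac{38874}{2822602267} \approx -1.3772 \cdot 10^{-5}$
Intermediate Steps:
$x = -1326$ ($x = 26 \left(-51\right) = -1326$)
$\frac{1}{t + \frac{1}{x - 37548}} = \frac{1}{-72609 + \frac{1}{-1326 - 37548}} = \frac{1}{-72609 + \frac{1}{-38874}} = \frac{1}{-72609 - \frac{1}{38874}} = \frac{1}{- \frac{2822602267}{38874}} = - \frac{38874}{2822602267}$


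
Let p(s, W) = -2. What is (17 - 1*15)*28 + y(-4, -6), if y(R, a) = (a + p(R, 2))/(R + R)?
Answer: 57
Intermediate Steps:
y(R, a) = (-2 + a)/(2*R) (y(R, a) = (a - 2)/(R + R) = (-2 + a)/((2*R)) = (-2 + a)*(1/(2*R)) = (-2 + a)/(2*R))
(17 - 1*15)*28 + y(-4, -6) = (17 - 1*15)*28 + (½)*(-2 - 6)/(-4) = (17 - 15)*28 + (½)*(-¼)*(-8) = 2*28 + 1 = 56 + 1 = 57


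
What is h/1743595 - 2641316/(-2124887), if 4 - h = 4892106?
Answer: -5789778571454/3704942348765 ≈ -1.5627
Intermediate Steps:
h = -4892102 (h = 4 - 1*4892106 = 4 - 4892106 = -4892102)
h/1743595 - 2641316/(-2124887) = -4892102/1743595 - 2641316/(-2124887) = -4892102*1/1743595 - 2641316*(-1/2124887) = -4892102/1743595 + 2641316/2124887 = -5789778571454/3704942348765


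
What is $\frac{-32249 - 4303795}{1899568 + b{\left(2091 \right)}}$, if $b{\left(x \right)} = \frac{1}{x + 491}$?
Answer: $- \frac{3731888536}{1634894859} \approx -2.2826$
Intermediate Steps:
$b{\left(x \right)} = \frac{1}{491 + x}$
$\frac{-32249 - 4303795}{1899568 + b{\left(2091 \right)}} = \frac{-32249 - 4303795}{1899568 + \frac{1}{491 + 2091}} = - \frac{4336044}{1899568 + \frac{1}{2582}} = - \frac{4336044}{\frac{4904684577}{2582}} = \left(-4336044\right) \frac{2582}{4904684577} = - \frac{3731888536}{1634894859}$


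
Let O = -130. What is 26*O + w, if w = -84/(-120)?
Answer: -33793/10 ≈ -3379.3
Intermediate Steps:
w = 7/10 (w = -84*(-1/120) = 7/10 ≈ 0.70000)
26*O + w = 26*(-130) + 7/10 = -3380 + 7/10 = -33793/10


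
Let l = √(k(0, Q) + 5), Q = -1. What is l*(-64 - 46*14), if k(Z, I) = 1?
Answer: -708*√6 ≈ -1734.2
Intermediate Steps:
l = √6 (l = √(1 + 5) = √6 ≈ 2.4495)
l*(-64 - 46*14) = √6*(-64 - 46*14) = √6*(-64 - 644) = √6*(-708) = -708*√6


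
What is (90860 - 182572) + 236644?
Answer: 144932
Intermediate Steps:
(90860 - 182572) + 236644 = -91712 + 236644 = 144932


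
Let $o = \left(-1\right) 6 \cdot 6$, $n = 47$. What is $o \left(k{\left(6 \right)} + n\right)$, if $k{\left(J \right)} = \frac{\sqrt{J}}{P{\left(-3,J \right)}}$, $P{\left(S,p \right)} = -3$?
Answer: $-1692 + 12 \sqrt{6} \approx -1662.6$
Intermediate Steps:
$o = -36$ ($o = \left(-6\right) 6 = -36$)
$k{\left(J \right)} = - \frac{\sqrt{J}}{3}$ ($k{\left(J \right)} = \frac{\sqrt{J}}{-3} = - \frac{\sqrt{J}}{3}$)
$o \left(k{\left(6 \right)} + n\right) = - 36 \left(- \frac{\sqrt{6}}{3} + 47\right) = - 36 \left(47 - \frac{\sqrt{6}}{3}\right) = -1692 + 12 \sqrt{6}$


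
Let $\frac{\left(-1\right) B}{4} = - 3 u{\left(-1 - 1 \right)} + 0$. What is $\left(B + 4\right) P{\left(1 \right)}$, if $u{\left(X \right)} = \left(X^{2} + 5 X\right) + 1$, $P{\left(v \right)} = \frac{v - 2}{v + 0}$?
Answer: $56$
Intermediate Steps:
$P{\left(v \right)} = \frac{-2 + v}{v}$
$u{\left(X \right)} = 1 + X^{2} + 5 X$
$B = -60$ ($B = - 4 \left(- 3 \left(1 + \left(-1 - 1\right)^{2} + 5 \left(-1 - 1\right)\right) + 0\right) = - 4 \left(- 3 \left(1 + \left(-2\right)^{2} + 5 \left(-2\right)\right) + 0\right) = - 4 \left(- 3 \left(1 + 4 - 10\right) + 0\right) = - 4 \left(\left(-3\right) \left(-5\right) + 0\right) = - 4 \left(15 + 0\right) = \left(-4\right) 15 = -60$)
$\left(B + 4\right) P{\left(1 \right)} = \left(-60 + 4\right) \frac{-2 + 1}{1} = - 56 \cdot 1 \left(-1\right) = \left(-56\right) \left(-1\right) = 56$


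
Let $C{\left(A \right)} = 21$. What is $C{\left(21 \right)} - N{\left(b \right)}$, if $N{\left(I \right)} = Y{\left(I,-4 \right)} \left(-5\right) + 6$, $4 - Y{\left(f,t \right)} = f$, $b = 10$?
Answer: $-15$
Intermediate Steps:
$Y{\left(f,t \right)} = 4 - f$
$N{\left(I \right)} = -14 + 5 I$ ($N{\left(I \right)} = \left(4 - I\right) \left(-5\right) + 6 = \left(-20 + 5 I\right) + 6 = -14 + 5 I$)
$C{\left(21 \right)} - N{\left(b \right)} = 21 - \left(-14 + 5 \cdot 10\right) = 21 - \left(-14 + 50\right) = 21 - 36 = -15$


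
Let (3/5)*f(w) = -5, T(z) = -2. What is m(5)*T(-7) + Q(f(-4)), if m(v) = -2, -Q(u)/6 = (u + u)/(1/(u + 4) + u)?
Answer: -1282/167 ≈ -7.6766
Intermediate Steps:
f(w) = -25/3 (f(w) = (5/3)*(-5) = -25/3)
Q(u) = -12*u/(u + 1/(4 + u)) (Q(u) = -6*(u + u)/(1/(u + 4) + u) = -6*2*u/(1/(4 + u) + u) = -6*2*u/(u + 1/(4 + u)) = -12*u/(u + 1/(4 + u)))
m(5)*T(-7) + Q(f(-4)) = -2*(-2) - 12*(-25/3)*(4 - 25/3)/(1 + (-25/3)**2 + 4*(-25/3)) = 4 - 12*(-25/3)*(-13/3)/(1 + 625/9 - 100/3) = 4 - 12*(-25/3)*(-13/3)/334/9 = 4 - 12*(-25/3)*9/334*(-13/3) = 4 - 1950/167 = -1282/167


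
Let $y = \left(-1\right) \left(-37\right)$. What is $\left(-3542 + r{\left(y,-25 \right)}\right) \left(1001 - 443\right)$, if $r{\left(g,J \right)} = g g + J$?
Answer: $-1226484$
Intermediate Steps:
$y = 37$
$r{\left(g,J \right)} = J + g^{2}$ ($r{\left(g,J \right)} = g^{2} + J = J + g^{2}$)
$\left(-3542 + r{\left(y,-25 \right)}\right) \left(1001 - 443\right) = \left(-3542 - \left(25 - 37^{2}\right)\right) \left(1001 - 443\right) = \left(-3542 + \left(-25 + 1369\right)\right) 558 = \left(-3542 + 1344\right) 558 = \left(-2198\right) 558 = -1226484$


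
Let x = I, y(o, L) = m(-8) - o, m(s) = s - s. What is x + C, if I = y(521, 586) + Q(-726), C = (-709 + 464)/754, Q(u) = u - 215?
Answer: -1102593/754 ≈ -1462.3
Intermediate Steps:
Q(u) = -215 + u
C = -245/754 (C = -245*1/754 = -245/754 ≈ -0.32493)
m(s) = 0
y(o, L) = -o (y(o, L) = 0 - o = -o)
I = -1462 (I = -1*521 + (-215 - 726) = -521 - 941 = -1462)
x = -1462
x + C = -1462 - 245/754 = -1102593/754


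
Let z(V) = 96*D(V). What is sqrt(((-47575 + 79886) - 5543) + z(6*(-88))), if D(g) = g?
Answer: 4*I*sqrt(1495) ≈ 154.66*I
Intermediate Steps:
z(V) = 96*V
sqrt(((-47575 + 79886) - 5543) + z(6*(-88))) = sqrt(((-47575 + 79886) - 5543) + 96*(6*(-88))) = sqrt((32311 - 5543) + 96*(-528)) = sqrt(26768 - 50688) = sqrt(-23920) = 4*I*sqrt(1495)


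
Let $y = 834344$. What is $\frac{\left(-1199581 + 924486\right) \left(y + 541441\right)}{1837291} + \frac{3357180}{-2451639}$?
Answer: $- \frac{309293946912025935}{1501458089983} \approx -2.06 \cdot 10^{5}$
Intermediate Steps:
$\frac{\left(-1199581 + 924486\right) \left(y + 541441\right)}{1837291} + \frac{3357180}{-2451639} = \frac{\left(-1199581 + 924486\right) \left(834344 + 541441\right)}{1837291} + \frac{3357180}{-2451639} = \left(-275095\right) 1375785 \cdot \frac{1}{1837291} + 3357180 \left(- \frac{1}{2451639}\right) = \left(-378471574575\right) \frac{1}{1837291} - \frac{1119060}{817213} = - \frac{378471574575}{1837291} - \frac{1119060}{817213} = - \frac{309293946912025935}{1501458089983}$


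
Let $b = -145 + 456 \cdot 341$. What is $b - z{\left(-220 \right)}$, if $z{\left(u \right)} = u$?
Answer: $155571$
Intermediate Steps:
$b = 155351$ ($b = -145 + 155496 = 155351$)
$b - z{\left(-220 \right)} = 155351 - -220 = 155351 + 220 = 155571$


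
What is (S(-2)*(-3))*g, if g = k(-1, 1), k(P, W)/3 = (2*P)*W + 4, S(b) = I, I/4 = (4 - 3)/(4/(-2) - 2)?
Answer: 18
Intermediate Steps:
I = -1 (I = 4*((4 - 3)/(4/(-2) - 2)) = 4*(1/(4*(-1/2) - 2)) = 4*(1/(-2 - 2)) = 4*(1/(-4)) = 4*(1*(-1/4)) = 4*(-1/4) = -1)
S(b) = -1
k(P, W) = 12 + 6*P*W (k(P, W) = 3*((2*P)*W + 4) = 3*(2*P*W + 4) = 3*(4 + 2*P*W) = 12 + 6*P*W)
g = 6 (g = 12 + 6*(-1)*1 = 12 - 6 = 6)
(S(-2)*(-3))*g = -1*(-3)*6 = 3*6 = 18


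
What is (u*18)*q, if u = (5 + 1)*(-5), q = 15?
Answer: -8100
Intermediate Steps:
u = -30 (u = 6*(-5) = -30)
(u*18)*q = -30*18*15 = -540*15 = -8100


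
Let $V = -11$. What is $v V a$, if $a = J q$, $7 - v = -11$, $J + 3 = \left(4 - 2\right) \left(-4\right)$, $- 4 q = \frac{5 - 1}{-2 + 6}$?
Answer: $- \frac{1089}{2} \approx -544.5$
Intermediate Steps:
$q = - \frac{1}{4}$ ($q = - \frac{\left(5 - 1\right) \frac{1}{-2 + 6}}{4} = - \frac{4 \cdot \frac{1}{4}}{4} = \left(- \frac{1}{4}\right) 1 = - \frac{1}{4} \approx -0.25$)
$J = -11$ ($J = -3 + \left(4 - 2\right) \left(-4\right) = -3 + 2 \left(-4\right) = -3 - 8 = -11$)
$v = 18$ ($v = 7 - -11 = 7 + 11 = 18$)
$a = \frac{11}{4}$ ($a = \left(-11\right) \left(- \frac{1}{4}\right) = \frac{11}{4} \approx 2.75$)
$v V a = 18 \left(-11\right) \frac{11}{4} = \left(-198\right) \frac{11}{4} = - \frac{1089}{2}$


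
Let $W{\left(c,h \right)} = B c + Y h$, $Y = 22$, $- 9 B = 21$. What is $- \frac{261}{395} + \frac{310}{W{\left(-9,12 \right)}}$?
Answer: $\frac{9613}{22515} \approx 0.42696$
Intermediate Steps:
$B = - \frac{7}{3}$ ($B = \left(- \frac{1}{9}\right) 21 = - \frac{7}{3} \approx -2.3333$)
$W{\left(c,h \right)} = 22 h - \frac{7 c}{3}$ ($W{\left(c,h \right)} = - \frac{7 c}{3} + 22 h = 22 h - \frac{7 c}{3}$)
$- \frac{261}{395} + \frac{310}{W{\left(-9,12 \right)}} = - \frac{261}{395} + \frac{310}{22 \cdot 12 - -21} = \left(-261\right) \frac{1}{395} + \frac{310}{264 + 21} = - \frac{261}{395} + \frac{310}{285} = - \frac{261}{395} + 310 \cdot \frac{1}{285} = - \frac{261}{395} + \frac{62}{57} = \frac{9613}{22515}$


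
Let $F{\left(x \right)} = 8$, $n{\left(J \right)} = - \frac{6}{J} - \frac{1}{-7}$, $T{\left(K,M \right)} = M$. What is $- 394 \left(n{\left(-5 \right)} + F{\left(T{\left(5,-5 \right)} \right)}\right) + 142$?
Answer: $- \frac{123868}{35} \approx -3539.1$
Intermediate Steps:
$n{\left(J \right)} = \frac{1}{7} - \frac{6}{J}$ ($n{\left(J \right)} = - \frac{6}{J} - - \frac{1}{7} = - \frac{6}{J} + \frac{1}{7} = \frac{1}{7} - \frac{6}{J}$)
$- 394 \left(n{\left(-5 \right)} + F{\left(T{\left(5,-5 \right)} \right)}\right) + 142 = - 394 \left(\frac{-42 - 5}{7 \left(-5\right)} + 8\right) + 142 = - 394 \left(\frac{1}{7} \left(- \frac{1}{5}\right) \left(-47\right) + 8\right) + 142 = - 394 \left(\frac{47}{35} + 8\right) + 142 = \left(-394\right) \frac{327}{35} + 142 = - \frac{128838}{35} + 142 = - \frac{123868}{35}$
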